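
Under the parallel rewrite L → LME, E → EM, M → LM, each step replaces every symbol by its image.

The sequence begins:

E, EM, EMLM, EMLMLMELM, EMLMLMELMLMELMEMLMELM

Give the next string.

EMLMLMELMLMELMEMLMELMLMELMEMLMELMEMLMLMELMEMLMELM

Replace each of the 21 characters of EMLMLMELMLMELMEMLMELM in place — EM LM LME LM LME LM EM LME LM LME LM EM LME LM EM LM LME LM EM LME LM — and concatenate.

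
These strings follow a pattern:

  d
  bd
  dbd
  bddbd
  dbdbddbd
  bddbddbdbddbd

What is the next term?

From term 3 onward, concatenate the second-to-last term with the last: d·bd = dbd, bd·dbd = bddbd, …
So term 7 is dbdbddbd·bddbddbdbddbd.

dbdbddbdbddbddbdbddbd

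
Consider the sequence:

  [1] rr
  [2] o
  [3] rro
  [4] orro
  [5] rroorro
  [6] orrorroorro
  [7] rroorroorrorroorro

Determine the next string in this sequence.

orrorroorrorroorroorrorroorro

This is a Fibonacci-style word recurrence s(k) = s(k−2)·s(k−1): e.g. rr·o = rro.
The next term joins orrorroorro and rroorroorrorroorro.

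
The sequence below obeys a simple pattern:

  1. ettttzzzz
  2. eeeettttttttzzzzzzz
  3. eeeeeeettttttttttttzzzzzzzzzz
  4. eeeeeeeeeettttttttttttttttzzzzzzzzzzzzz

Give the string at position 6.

eeeeeeeeeeeeeeeettttttttttttttttttttttttzzzzzzzzzzzzzzzzzzz

Each string has the form e^{3n-2} t^{4n} z^{3n+1} (n = 1, 2, …).
At n = 6 the blocks have lengths 16, 24, 19.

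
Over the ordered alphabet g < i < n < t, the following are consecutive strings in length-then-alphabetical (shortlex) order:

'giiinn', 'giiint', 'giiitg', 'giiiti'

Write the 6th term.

giiitt

Stepping forward 2 times from giiiti: giiiti → giiitn, then the target.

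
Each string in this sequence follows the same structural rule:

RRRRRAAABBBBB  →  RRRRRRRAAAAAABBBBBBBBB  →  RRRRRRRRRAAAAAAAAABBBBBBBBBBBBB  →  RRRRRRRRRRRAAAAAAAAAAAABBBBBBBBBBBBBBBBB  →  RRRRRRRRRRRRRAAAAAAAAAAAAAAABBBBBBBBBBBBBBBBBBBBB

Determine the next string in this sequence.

RRRRRRRRRRRRRRRAAAAAAAAAAAAAAAAAABBBBBBBBBBBBBBBBBBBBBBBBB

The n-th term is 2n+3 R's then 3n A's then 4n+1 B's (n = 1, 2, …).
For the next term, n = 6, so the run lengths are 15, 18, 25.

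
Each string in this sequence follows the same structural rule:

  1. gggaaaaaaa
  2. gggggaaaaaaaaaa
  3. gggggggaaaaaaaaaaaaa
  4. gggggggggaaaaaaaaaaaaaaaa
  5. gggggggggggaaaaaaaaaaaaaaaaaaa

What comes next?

gggggggggggggaaaaaaaaaaaaaaaaaaaaaa

Reading off run lengths: g runs 3, 5, 7, 9, 11; a runs 7, 10, 13, 16, 19 — each is linear in n, where the shown terms are n = 2, 3, 4, 5, 6.
Setting n = 7 gives 13, 22 characters in each block.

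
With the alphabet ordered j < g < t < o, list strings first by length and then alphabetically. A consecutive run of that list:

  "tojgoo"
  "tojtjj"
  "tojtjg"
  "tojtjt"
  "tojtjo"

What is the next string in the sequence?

The successor of tojtjo increments the rightmost position that isn't already o and resets every position after it to j.

tojtgj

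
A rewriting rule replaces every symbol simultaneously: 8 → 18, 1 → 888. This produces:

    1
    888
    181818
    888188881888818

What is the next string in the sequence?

Rewriting the 15 symbols of 888188881888818 one by one yields 18 18 18 888 18 18 18 18 888 18 18 18 18 888 18; concatenated:

181818888181818188881818181888818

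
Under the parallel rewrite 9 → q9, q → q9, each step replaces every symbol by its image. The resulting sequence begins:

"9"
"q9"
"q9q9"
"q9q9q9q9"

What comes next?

Expanding q9q9q9q9: q→q9, 9→q9, q→q9, 9→q9, q→q9, 9→q9, q→q9, 9→q9. Concatenated: q9 q9 q9 q9 q9 q9 q9 q9.

q9q9q9q9q9q9q9q9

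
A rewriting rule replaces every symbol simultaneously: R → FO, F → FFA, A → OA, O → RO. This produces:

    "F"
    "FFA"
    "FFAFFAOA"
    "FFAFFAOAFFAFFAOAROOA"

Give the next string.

FFAFFAOAFFAFFAOAROOAFFAFFAOAFFAFFAOAROOAFOROROOA

Applying the rule to each of the 20 symbols of FFAFFAOAFFAFFAOAROOA gives the pieces FFA FFA OA FFA FFA OA RO OA FFA FFA OA FFA FFA OA RO OA FO RO RO OA, which concatenate to the answer.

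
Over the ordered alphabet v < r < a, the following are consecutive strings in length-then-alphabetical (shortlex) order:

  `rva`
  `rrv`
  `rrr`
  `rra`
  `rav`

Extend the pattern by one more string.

Find the rightmost character of rav below a, bump it to the next letter, and reset everything to its right to v.

rar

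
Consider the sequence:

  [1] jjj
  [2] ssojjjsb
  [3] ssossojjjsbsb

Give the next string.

ssossossojjjsbsbsb

s(k+1) = sso·s(k)·sb, so each term gains sso as a prefix and sb as a suffix.
So the next term is sso·ssossojjjsbsb·sb.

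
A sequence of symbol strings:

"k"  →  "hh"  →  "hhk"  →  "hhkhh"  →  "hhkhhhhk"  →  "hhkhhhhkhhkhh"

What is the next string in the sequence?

Each term (from the third on) is the previous term followed by the one before it: term 3 = hh·k = hhk.
Continuing: hhkhhhhkhhkhh · hhkhhhhk gives term 7.

hhkhhhhkhhkhhhhkhhhhk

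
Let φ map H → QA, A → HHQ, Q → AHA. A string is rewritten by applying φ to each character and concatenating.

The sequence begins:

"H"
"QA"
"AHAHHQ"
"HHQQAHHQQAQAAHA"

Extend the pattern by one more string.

QAQAAHAAHAHHQQAQAAHAAHAHHQAHAHHQHHQQAHHQ

Replace each of the 15 characters of HHQQAHHQQAQAAHA in place — QA QA AHA AHA HHQ QA QA AHA AHA HHQ AHA HHQ HHQ QA HHQ — and concatenate.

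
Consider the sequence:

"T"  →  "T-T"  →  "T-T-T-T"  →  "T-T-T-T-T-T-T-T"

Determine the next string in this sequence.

s(k+1) = s(k)·-·s(k) — each term doubles the last with '-' between the halves.
Doubling T-T-T-T-T-T-T-T with '-' between the halves:

T-T-T-T-T-T-T-T-T-T-T-T-T-T-T-T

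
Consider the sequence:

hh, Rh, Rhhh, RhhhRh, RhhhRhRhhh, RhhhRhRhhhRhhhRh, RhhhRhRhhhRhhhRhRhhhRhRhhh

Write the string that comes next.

RhhhRhRhhhRhhhRhRhhhRhRhhhRhhhRhRhhhRhhhRh

This is a Fibonacci-style word recurrence s(k) = s(k−1)·s(k−2): e.g. Rh·hh = Rhhh.
The next term joins RhhhRhRhhhRhhhRhRhhhRhRhhh and RhhhRhRhhhRhhhRh.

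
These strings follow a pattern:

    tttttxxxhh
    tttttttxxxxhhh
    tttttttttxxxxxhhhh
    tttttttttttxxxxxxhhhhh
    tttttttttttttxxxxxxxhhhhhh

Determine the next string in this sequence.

tttttttttttttttxxxxxxxxhhhhhhh

Term n consists of 2n+1 t's, followed by n+1 x's, followed by n h's, where the shown terms are n = 2, 3, 4, 5, 6.
Setting n = 7 gives 15, 8, 7 characters in each block.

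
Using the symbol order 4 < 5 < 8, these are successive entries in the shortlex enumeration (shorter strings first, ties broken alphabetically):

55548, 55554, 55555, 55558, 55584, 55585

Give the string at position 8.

Stepping forward 2 times from 55585: 55585 → 55588, then the target.

55844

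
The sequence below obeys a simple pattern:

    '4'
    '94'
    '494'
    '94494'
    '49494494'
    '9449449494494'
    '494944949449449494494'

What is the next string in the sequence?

9449449494494494944949449449494494

From term 3 onward, concatenate the second-to-last term with the last: 4·94 = 494, 94·494 = 94494, …
The next term joins 9449449494494 and 494944949449449494494.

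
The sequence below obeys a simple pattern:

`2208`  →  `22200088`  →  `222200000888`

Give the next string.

2222200000008888

The n-th term is n+1 2's then 2n-1 0's then n 8's (n = 1, 2, …).
At n = 4 the blocks have lengths 5, 7, 4.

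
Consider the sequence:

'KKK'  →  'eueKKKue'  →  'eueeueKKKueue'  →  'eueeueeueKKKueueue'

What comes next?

Each term wraps the previous one in eue on the left and ue on the right.
Applying this once more to eueeueeueKKKueueue:

eueeueeueeueKKKueueueue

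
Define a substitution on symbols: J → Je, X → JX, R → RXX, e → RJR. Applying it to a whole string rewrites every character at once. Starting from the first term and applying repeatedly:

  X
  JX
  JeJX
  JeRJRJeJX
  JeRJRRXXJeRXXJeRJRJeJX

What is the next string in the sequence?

JeRJRRXXJeRXXRXXJXJXJeRJRRXXJXJXJeRJRRXXJeRXXJeRJRJeJX

Replace each of the 22 characters of JeRJRRXXJeRXXJeRJRJeJX in place — Je RJR RXX Je RXX RXX JX JX Je RJR RXX JX JX Je RJR RXX Je RXX Je RJR Je JX — and concatenate.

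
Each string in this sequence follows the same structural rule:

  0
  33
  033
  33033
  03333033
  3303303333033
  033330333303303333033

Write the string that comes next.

3303303333033033330333303303333033

This is a Fibonacci-style word recurrence s(k) = s(k−2)·s(k−1): e.g. 0·33 = 033.
Continuing: 3303303333033 · 033330333303303333033 gives term 8.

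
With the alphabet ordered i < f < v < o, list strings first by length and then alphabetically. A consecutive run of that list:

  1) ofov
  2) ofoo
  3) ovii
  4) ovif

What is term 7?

ovfi

Continuing the enumeration 3 steps past ovif: ovif → oviv → ovio → (answer).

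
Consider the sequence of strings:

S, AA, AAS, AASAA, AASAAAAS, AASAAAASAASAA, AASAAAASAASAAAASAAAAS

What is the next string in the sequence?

AASAAAASAASAAAASAAAASAASAAAASAASAA

This is a Fibonacci-style word recurrence s(k) = s(k−1)·s(k−2): e.g. AA·S = AAS.
The next term joins AASAAAASAASAAAASAAAAS and AASAAAASAASAA.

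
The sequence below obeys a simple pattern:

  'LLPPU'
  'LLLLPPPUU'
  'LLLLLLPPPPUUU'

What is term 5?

Each string has the form L^{2n} P^{n+1} U^{n} (n = 1, 2, …).
For term 5, n = 5, so the run lengths are 10, 6, 5.

LLLLLLLLLLPPPPPPUUUUU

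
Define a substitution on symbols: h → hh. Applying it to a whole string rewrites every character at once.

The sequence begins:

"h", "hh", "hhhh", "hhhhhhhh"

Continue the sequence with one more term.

hhhhhhhhhhhhhhhh

Apply φ to hhhhhhhh symbol by symbol: h→hh, h→hh, h→hh, h→hh, h→hh, h→hh, h→hh, h→hh; joined: hh hh hh hh hh hh hh hh.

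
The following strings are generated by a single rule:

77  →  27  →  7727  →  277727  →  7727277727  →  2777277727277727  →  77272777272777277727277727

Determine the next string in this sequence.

277727772727772777272777272777277727277727

From term 3 onward, concatenate the second-to-last term with the last: 77·27 = 7727, 27·7727 = 277727, …
Continuing: 2777277727277727 · 77272777272777277727277727 gives term 8.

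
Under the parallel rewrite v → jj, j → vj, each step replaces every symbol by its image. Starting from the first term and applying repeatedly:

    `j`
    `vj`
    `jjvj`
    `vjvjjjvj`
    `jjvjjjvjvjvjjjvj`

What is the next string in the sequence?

Rewriting the 16 symbols of jjvjjjvjvjvjjjvj one by one yields vj vj jj vj vj vj jj vj jj vj jj vj vj vj jj vj; concatenated:

vjvjjjvjvjvjjjvjjjvjjjvjvjvjjjvj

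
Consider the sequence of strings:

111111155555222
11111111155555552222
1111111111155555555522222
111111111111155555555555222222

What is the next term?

The n-th term is 2n+1 1's then 2n-1 5's then n 2's, where the shown terms are n = 3, 4, 5, 6.
Setting n = 7 gives 15, 13, 7 characters in each block.

11111111111111155555555555552222222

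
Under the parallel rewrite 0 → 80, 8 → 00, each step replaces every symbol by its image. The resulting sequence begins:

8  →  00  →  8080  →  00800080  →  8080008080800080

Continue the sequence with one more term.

00800080808000800080008080800080

Replace each of the 16 characters of 8080008080800080 in place — 00 80 00 80 80 80 00 80 00 80 00 80 80 80 00 80 — and concatenate.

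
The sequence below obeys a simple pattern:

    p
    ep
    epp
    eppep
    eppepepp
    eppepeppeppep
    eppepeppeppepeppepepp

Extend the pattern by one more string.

eppepeppeppepeppepeppeppepeppeppep

Each term (from the third on) is the previous term followed by the one before it: term 3 = ep·p = epp.
Continuing: eppepeppeppepeppepepp · eppepeppeppep gives term 8.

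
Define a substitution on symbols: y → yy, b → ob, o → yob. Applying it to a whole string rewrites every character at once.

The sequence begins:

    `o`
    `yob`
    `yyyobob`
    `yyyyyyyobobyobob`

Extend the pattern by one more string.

yyyyyyyyyyyyyyyobobyobobyyyobobyobob

φ(yyyyyyyobobyobob) expands symbol-by-symbol to yy yy yy yy yy yy yy yob ob yob ob yy yob ob yob ob; joining the 16 pieces gives the next term.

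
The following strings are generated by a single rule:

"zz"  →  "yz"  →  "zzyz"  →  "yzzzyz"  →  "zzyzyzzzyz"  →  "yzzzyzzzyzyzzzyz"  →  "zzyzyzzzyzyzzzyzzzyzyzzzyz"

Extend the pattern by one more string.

Each term (from the third on) is the two preceding terms concatenated in order: term 3 = zz·yz = zzyz.
The next term joins yzzzyzzzyzyzzzyz and zzyzyzzzyzyzzzyzzzyzyzzzyz.

yzzzyzzzyzyzzzyzzzyzyzzzyzyzzzyzzzyzyzzzyz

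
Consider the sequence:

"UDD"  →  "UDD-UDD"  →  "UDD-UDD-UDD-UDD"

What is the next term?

UDD-UDD-UDD-UDD-UDD-UDD-UDD-UDD

Each string is two copies of the previous one joined by '-'.
One more doubling of UDD-UDD-UDD-UDD gives the answer.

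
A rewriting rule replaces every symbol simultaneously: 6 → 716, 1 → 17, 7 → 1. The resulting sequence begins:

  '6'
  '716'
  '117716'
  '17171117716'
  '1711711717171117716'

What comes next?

Rewriting the 19 symbols of 1711711717171117716 one by one yields 17 1 17 17 1 17 17 1 17 1 17 1 17 17 17 1 1 17 716; concatenated:

17117171171711711711717171117716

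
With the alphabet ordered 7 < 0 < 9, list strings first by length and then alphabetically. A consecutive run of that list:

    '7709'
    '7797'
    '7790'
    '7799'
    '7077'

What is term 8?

Continuing the enumeration 3 steps past 7077: 7077 → 7070 → 7079 → (answer).

7007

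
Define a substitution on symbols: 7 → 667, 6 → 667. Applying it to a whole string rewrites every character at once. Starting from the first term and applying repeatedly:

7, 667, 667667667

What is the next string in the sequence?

Rewriting each symbol of 667667667: 6→667, 6→667, 7→667, 6→667, 6→667, 7→667, 6→667, 6→667, 7→667, which concatenates to 667 667 667 667 667 667 667 667 667.

667667667667667667667667667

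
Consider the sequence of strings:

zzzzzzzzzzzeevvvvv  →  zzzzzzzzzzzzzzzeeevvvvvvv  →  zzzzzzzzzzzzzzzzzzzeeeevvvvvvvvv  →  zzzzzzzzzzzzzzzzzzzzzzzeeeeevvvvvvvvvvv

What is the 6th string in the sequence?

zzzzzzzzzzzzzzzzzzzzzzzzzzzzzzzeeeeeeevvvvvvvvvvvvvvv

Each string has the form z^{4n+3} e^{n} v^{2n+1}, where the shown terms are n = 2, 3, 4, 5.
Setting n = 7 gives 31, 7, 15 characters in each block.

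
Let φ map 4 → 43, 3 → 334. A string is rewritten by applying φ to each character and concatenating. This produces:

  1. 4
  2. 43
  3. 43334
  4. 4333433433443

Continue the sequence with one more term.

Replace each of the 13 characters of 4333433433443 in place — 43 334 334 334 43 334 334 43 334 334 43 43 334 — and concatenate.

4333433433443334334433343344343334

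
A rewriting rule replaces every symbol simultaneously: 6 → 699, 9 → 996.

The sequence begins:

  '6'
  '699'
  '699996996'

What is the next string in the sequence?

Expanding 699996996: 6→699, 9→996, 9→996, 9→996, 9→996, 6→699, 9→996, 9→996, 6→699. Concatenated: 699 996 996 996 996 699 996 996 699.

699996996996996699996996699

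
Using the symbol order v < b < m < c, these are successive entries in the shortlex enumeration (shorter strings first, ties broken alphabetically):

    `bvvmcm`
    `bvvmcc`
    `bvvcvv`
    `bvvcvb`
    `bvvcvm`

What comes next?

bvvcvc

Find the rightmost character of bvvcvm below c, bump it to the next letter, and reset everything to its right to v.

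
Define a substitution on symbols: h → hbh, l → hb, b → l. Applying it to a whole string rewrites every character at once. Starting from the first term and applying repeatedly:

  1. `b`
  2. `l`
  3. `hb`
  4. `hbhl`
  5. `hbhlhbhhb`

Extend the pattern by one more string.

hbhlhbhhbhbhlhbhhbhl

Expanding hbhlhbhhb: h→hbh, b→l, h→hbh, l→hb, h→hbh, b→l, h→hbh, h→hbh, b→l. Concatenated: hbh l hbh hb hbh l hbh hbh l.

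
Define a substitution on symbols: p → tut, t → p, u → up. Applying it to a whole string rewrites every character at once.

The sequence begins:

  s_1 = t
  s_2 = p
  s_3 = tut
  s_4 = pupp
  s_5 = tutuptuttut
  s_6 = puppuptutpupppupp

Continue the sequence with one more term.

Replace each of the 17 characters of puppuptutpupppupp in place — tut up tut tut up tut p up p tut up tut tut tut up tut tut — and concatenate.

tutuptuttutuptutpupptutuptuttuttutuptuttut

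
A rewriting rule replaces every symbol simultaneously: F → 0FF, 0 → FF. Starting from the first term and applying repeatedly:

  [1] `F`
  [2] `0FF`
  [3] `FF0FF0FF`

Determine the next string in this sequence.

Apply φ to FF0FF0FF symbol by symbol: F→0FF, F→0FF, 0→FF, F→0FF, F→0FF, 0→FF, F→0FF, F→0FF; joined: 0FF 0FF FF 0FF 0FF FF 0FF 0FF.

0FF0FFFF0FF0FFFF0FF0FF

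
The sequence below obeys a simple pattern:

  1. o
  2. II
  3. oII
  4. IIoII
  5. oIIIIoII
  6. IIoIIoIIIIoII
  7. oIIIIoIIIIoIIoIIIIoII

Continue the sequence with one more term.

Each term (from the third on) is the two preceding terms concatenated in order: term 3 = o·II = oII.
So term 8 is IIoIIoIIIIoII·oIIIIoIIIIoIIoIIIIoII.

IIoIIoIIIIoIIoIIIIoIIIIoIIoIIIIoII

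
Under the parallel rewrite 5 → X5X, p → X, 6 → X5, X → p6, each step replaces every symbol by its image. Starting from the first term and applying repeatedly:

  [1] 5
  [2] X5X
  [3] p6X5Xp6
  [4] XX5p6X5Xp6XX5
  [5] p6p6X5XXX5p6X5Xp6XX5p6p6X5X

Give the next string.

Replace each of the 27 characters of p6p6X5XXX5p6X5Xp6XX5p6p6X5X in place — X X5 X X5 p6 X5X p6 p6 p6 X5X X X5 p6 X5X p6 X X5 p6 p6 X5X X X5 X X5 p6 X5X p6 — and concatenate.

XX5XX5p6X5Xp6p6p6X5XXX5p6X5Xp6XX5p6p6X5XXX5XX5p6X5Xp6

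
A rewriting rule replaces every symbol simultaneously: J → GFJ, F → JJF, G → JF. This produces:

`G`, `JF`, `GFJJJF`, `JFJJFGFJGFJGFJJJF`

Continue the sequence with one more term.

Applying the rule to each of the 17 symbols of JFJJFGFJGFJGFJJJF gives the pieces GFJ JJF GFJ GFJ JJF JF JJF GFJ JF JJF GFJ JF JJF GFJ GFJ GFJ JJF, which concatenate to the answer.

GFJJJFGFJGFJJJFJFJJFGFJJFJJFGFJJFJJFGFJGFJGFJJJF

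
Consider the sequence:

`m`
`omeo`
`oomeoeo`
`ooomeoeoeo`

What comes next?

oooomeoeoeoeo

Every step adds o to the front and eo to the end of the previous string.
One more step from ooomeoeoeo gives the answer.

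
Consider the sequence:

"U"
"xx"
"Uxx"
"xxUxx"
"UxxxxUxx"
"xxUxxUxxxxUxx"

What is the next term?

Each term (from the third on) is the two preceding terms concatenated in order: term 3 = U·xx = Uxx.
Continuing: UxxxxUxx · xxUxxUxxxxUxx gives term 7.

UxxxxUxxxxUxxUxxxxUxx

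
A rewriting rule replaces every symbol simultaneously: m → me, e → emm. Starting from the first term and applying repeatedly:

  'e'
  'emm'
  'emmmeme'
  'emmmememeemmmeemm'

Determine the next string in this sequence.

Rewriting the 17 symbols of emmmememeemmmeemm one by one yields emm me me me emm me emm me emm emm me me me emm emm me me; concatenated:

emmmememeemmmeemmmeemmemmmememeemmemmmeme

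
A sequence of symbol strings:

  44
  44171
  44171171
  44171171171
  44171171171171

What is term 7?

44171171171171171171

Every step adds 171 to the end: s(k+1) = s(k)·171.
From 44171171171171, 2 further steps: 44171171171171 → 44171171171171171 → (answer).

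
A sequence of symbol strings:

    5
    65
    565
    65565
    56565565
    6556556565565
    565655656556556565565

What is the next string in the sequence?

6556556565565565655656556556565565

Each term (from the third on) is the two preceding terms concatenated in order: term 3 = 5·65 = 565.
The next term joins 6556556565565 and 565655656556556565565.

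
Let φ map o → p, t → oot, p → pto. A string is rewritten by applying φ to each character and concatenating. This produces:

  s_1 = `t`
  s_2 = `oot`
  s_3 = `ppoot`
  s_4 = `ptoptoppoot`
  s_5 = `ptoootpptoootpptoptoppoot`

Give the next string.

Rewriting the 25 symbols of ptoootpptoootpptoptoppoot one by one yields pto oot p p p oot pto pto oot p p p oot pto pto oot p pto oot p pto pto p p oot; concatenated:

ptoootpppootptoptoootpppootptoptoootpptoootpptoptoppoot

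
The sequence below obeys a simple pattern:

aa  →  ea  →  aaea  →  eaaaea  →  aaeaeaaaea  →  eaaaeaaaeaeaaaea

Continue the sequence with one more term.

aaeaeaaaeaeaaaeaaaeaeaaaea

Each term (from the third on) is the two preceding terms concatenated in order: term 3 = aa·ea = aaea.
So term 7 is aaeaeaaaea·eaaaeaaaeaeaaaea.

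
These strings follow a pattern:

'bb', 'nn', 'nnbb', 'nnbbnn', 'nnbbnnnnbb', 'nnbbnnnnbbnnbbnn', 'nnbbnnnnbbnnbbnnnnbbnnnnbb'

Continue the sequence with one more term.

nnbbnnnnbbnnbbnnnnbbnnnnbbnnbbnnnnbbnnbbnn

From term 3 onward, concatenate the last term with the second-to-last: nn·bb = nnbb, nnbb·nn = nnbbnn, …
The next term joins nnbbnnnnbbnnbbnnnnbbnnnnbb and nnbbnnnnbbnnbbnn.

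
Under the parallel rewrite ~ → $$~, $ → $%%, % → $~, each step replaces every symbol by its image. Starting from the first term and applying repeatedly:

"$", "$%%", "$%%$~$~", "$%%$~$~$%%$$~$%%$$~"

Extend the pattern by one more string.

Rewriting the 19 symbols of $%%$~$~$%%$$~$%%$$~ one by one yields $%% $~ $~ $%% $$~ $%% $$~ $%% $~ $~ $%% $%% $$~ $%% $~ $~ $%% $%% $$~; concatenated:

$%%$~$~$%%$$~$%%$$~$%%$~$~$%%$%%$$~$%%$~$~$%%$%%$$~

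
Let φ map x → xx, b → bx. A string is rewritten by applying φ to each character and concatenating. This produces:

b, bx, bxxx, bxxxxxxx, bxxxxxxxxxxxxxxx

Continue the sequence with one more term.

bxxxxxxxxxxxxxxxxxxxxxxxxxxxxxxx

Replace each of the 16 characters of bxxxxxxxxxxxxxxx in place — bx xx xx xx xx xx xx xx xx xx xx xx xx xx xx xx — and concatenate.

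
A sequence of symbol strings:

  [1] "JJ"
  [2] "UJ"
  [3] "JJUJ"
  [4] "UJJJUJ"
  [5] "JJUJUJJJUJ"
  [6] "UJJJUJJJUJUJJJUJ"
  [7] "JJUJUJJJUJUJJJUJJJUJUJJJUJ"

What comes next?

This is a Fibonacci-style word recurrence s(k) = s(k−2)·s(k−1): e.g. JJ·UJ = JJUJ.
Continuing: UJJJUJJJUJUJJJUJ · JJUJUJJJUJUJJJUJJJUJUJJJUJ gives term 8.

UJJJUJJJUJUJJJUJJJUJUJJJUJUJJJUJJJUJUJJJUJ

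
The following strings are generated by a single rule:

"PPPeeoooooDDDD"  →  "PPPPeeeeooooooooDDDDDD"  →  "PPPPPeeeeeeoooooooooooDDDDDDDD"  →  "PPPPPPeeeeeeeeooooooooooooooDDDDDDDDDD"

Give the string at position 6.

Term n consists of n+2 P's, followed by 2n e's, followed by 3n+2 o's, followed by 2n+2 D's (n = 1, 2, …).
For term 6, n = 6, so the run lengths are 8, 12, 20, 14.

PPPPPPPPeeeeeeeeeeeeooooooooooooooooooooDDDDDDDDDDDDDD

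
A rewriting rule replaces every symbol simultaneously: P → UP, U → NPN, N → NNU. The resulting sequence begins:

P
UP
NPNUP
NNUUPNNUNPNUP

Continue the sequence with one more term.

NNUNNUNPNNPNUPNNUNNUNPNNNUUPNNUNPNUP

Replace each of the 13 characters of NNUUPNNUNPNUP in place — NNU NNU NPN NPN UP NNU NNU NPN NNU UP NNU NPN UP — and concatenate.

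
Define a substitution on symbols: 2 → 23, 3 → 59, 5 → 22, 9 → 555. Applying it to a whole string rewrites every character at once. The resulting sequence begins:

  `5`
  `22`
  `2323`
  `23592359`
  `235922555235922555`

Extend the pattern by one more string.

23592255523232222222359225552323222222

φ(235922555235922555) expands symbol-by-symbol to 23 59 22 555 23 23 22 22 22 23 59 22 555 23 23 22 22 22; joining the 18 pieces gives the next term.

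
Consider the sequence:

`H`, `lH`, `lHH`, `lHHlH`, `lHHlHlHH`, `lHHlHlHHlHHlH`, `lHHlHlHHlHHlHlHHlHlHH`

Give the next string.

lHHlHlHHlHHlHlHHlHlHHlHHlHlHHlHHlH

Each term (from the third on) is the previous term followed by the one before it: term 3 = lH·H = lHH.
The next term joins lHHlHlHHlHHlHlHHlHlHH and lHHlHlHHlHHlH.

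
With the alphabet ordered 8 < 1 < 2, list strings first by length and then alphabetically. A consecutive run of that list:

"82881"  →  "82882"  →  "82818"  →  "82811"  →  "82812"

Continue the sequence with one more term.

82828

The successor of 82812 increments the rightmost position that isn't already 2 and resets every position after it to 8.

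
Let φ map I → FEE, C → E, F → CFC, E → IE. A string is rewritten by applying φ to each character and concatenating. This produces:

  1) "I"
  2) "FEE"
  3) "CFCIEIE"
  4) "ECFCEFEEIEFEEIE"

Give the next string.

Replace each of the 15 characters of ECFCEFEEIEFEEIE in place — IE E CFC E IE CFC IE IE FEE IE CFC IE IE FEE IE — and concatenate.

IEECFCEIECFCIEIEFEEIECFCIEIEFEEIE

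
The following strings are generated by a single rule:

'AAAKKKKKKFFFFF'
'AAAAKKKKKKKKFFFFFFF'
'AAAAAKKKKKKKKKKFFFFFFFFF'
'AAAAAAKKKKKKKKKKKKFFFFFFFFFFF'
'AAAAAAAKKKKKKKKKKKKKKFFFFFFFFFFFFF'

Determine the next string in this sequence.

Each string has the form A^{n+1} K^{2n+2} F^{2n+1}, where the shown terms are n = 2, 3, 4, 5, 6.
For the next term, n = 7, so the run lengths are 8, 16, 15.

AAAAAAAAKKKKKKKKKKKKKKKKFFFFFFFFFFFFFFF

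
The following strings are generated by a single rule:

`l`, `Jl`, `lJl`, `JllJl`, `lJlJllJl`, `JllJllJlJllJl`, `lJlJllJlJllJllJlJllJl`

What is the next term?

JllJllJlJllJllJlJllJlJllJllJlJllJl

This is a Fibonacci-style word recurrence s(k) = s(k−2)·s(k−1): e.g. l·Jl = lJl.
So term 8 is JllJllJlJllJl·lJlJllJlJllJllJlJllJl.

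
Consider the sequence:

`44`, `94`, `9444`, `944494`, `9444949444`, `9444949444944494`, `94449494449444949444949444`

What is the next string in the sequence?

Each term (from the third on) is the previous term followed by the one before it: term 3 = 94·44 = 9444.
Continuing: 94449494449444949444949444 · 9444949444944494 gives term 8.

944494944494449494449494449444949444944494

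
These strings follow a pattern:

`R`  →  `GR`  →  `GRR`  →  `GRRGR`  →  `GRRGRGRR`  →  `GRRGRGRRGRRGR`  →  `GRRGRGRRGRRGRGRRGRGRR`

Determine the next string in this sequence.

This is a Fibonacci-style word recurrence s(k) = s(k−1)·s(k−2): e.g. GR·R = GRR.
The next term joins GRRGRGRRGRRGRGRRGRGRR and GRRGRGRRGRRGR.

GRRGRGRRGRRGRGRRGRGRRGRRGRGRRGRRGR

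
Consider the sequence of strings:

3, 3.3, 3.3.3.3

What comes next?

Every step duplicates the string with '.' between the halves.
Doubling 3.3.3.3 with '.' between the halves:

3.3.3.3.3.3.3.3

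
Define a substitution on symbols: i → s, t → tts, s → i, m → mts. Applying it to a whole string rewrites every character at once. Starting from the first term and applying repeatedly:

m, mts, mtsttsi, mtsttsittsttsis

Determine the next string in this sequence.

mtsttsittsttsisttsttsittsttsisi

φ(mtsttsittsttsis) expands symbol-by-symbol to mts tts i tts tts i s tts tts i tts tts i s i; joining the 15 pieces gives the next term.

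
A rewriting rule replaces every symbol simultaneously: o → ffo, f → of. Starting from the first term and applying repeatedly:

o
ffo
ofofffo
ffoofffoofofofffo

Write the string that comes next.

ofofffoffoofofofffoffoofffoofffoofofofffo

φ(ffoofffoofofofffo) expands symbol-by-symbol to of of ffo ffo of of of ffo ffo of ffo of ffo of of of ffo; joining the 17 pieces gives the next term.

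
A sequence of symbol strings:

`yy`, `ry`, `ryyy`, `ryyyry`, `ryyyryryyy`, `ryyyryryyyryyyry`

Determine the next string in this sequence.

ryyyryryyyryyyryryyyryryyy

From term 3 onward, concatenate the last term with the second-to-last: ry·yy = ryyy, ryyy·ry = ryyyry, …
Continuing: ryyyryryyyryyyry · ryyyryryyy gives term 7.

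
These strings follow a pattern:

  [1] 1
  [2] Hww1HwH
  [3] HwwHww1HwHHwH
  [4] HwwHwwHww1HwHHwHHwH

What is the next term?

s(k+1) = Hww·s(k)·HwH, so each term gains Hww as a prefix and HwH as a suffix.
So the next term is Hww·HwwHwwHww1HwHHwHHwH·HwH.

HwwHwwHwwHww1HwHHwHHwHHwH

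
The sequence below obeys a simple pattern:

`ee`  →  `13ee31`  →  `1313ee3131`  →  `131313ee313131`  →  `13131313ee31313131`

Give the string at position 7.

131313131313ee313131313131

Every step adds 13 to the front and 31 to the end of the previous string.
From 13131313ee31313131, 2 further steps: 13131313ee31313131 → 1313131313ee3131313131 → (answer).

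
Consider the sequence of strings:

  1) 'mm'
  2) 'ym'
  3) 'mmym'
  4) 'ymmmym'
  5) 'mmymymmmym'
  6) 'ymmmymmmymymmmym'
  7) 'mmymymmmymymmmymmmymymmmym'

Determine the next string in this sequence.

ymmmymmmymymmmymmmymymmmymymmmymmmymymmmym

From term 3 onward, concatenate the second-to-last term with the last: mm·ym = mmym, ym·mmym = ymmmym, …
So term 8 is ymmmymmmymymmmym·mmymymmmymymmmymmmymymmmym.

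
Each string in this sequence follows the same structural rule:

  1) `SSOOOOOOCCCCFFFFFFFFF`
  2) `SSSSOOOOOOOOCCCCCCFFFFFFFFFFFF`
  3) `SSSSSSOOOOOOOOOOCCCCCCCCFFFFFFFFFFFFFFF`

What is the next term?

Each string has the form S^{2n-2} O^{2n+2} C^{2n} F^{3n+3}, where the shown terms are n = 2, 3, 4.
For the next term, n = 5, so the run lengths are 8, 12, 10, 18.

SSSSSSSSOOOOOOOOOOOOCCCCCCCCCCFFFFFFFFFFFFFFFFFF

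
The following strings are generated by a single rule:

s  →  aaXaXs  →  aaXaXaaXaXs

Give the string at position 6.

aaXaXaaXaXaaXaXaaXaXaaXaXs

Every step adds aaXaX at the front: s(k+1) = aaXaX·s(k).
From aaXaXaaXaXs, 3 further steps: aaXaXaaXaXs → aaXaXaaXaXaaXaXs → aaXaXaaXaXaaXaXaaXaXs → (answer).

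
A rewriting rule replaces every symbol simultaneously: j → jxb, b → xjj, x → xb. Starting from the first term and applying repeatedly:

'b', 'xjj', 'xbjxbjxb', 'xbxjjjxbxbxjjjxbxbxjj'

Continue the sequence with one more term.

xbxjjxbjxbjxbjxbxbxjjxbxjjxbjxbjxbjxbxbxjjxbxjjxbjxbjxb

Replace each of the 21 characters of xbxjjjxbxbxjjjxbxbxjj in place — xb xjj xb jxb jxb jxb xb xjj xb xjj xb jxb jxb jxb xb xjj xb xjj xb jxb jxb — and concatenate.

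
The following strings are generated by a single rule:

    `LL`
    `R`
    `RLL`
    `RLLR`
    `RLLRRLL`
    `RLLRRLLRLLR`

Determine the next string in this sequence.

This is a Fibonacci-style word recurrence s(k) = s(k−1)·s(k−2): e.g. R·LL = RLL.
So term 7 is RLLRRLLRLLR·RLLRRLL.

RLLRRLLRLLRRLLRRLL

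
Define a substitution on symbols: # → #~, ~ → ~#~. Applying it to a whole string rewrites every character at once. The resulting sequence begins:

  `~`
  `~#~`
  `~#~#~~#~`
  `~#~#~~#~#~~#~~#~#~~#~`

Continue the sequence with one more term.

~#~#~~#~#~~#~~#~#~~#~#~~#~~#~#~~#~~#~#~~#~#~~#~~#~#~~#~

φ(~#~#~~#~#~~#~~#~#~~#~) expands symbol-by-symbol to ~#~ #~ ~#~ #~ ~#~ ~#~ #~ ~#~ #~ ~#~ ~#~ #~ ~#~ ~#~ #~ ~#~ #~ ~#~ ~#~ #~ ~#~; joining the 21 pieces gives the next term.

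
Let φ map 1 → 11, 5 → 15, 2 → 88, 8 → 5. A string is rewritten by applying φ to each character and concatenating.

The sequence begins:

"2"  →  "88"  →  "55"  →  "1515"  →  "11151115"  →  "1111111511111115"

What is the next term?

Applying the rule to each of the 16 symbols of 1111111511111115 gives the pieces 11 11 11 11 11 11 11 15 11 11 11 11 11 11 11 15, which concatenate to the answer.

11111111111111151111111111111115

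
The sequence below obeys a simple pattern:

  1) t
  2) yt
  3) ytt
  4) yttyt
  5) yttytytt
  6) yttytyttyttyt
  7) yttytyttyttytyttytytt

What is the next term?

Each term (from the third on) is the previous term followed by the one before it: term 3 = yt·t = ytt.
Continuing: yttytyttyttytyttytytt · yttytyttyttyt gives term 8.

yttytyttyttytyttytyttyttytyttyttyt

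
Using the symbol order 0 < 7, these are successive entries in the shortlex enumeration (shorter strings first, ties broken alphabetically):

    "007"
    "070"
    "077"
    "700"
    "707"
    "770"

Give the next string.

777

Find the rightmost character of 770 below 7, bump it to the next letter, and reset everything to its right to 0.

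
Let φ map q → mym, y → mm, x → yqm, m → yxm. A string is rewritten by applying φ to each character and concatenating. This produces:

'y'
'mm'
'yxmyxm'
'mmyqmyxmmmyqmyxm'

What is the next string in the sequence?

Rewriting the 16 symbols of mmyqmyxmmmyqmyxm one by one yields yxm yxm mm mym yxm mm yqm yxm yxm yxm mm mym yxm mm yqm yxm; concatenated:

yxmyxmmmmymyxmmmyqmyxmyxmyxmmmmymyxmmmyqmyxm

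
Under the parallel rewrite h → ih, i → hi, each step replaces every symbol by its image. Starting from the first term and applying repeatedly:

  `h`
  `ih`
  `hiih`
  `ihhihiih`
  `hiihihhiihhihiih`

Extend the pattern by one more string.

Applying the rule to each of the 16 symbols of hiihihhiihhihiih gives the pieces ih hi hi ih hi ih ih hi hi ih ih hi ih hi hi ih, which concatenate to the answer.

ihhihiihhiihihhihiihihhiihhihiih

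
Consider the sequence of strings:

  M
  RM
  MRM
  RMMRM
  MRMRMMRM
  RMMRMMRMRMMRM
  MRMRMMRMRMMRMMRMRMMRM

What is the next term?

From term 3 onward, concatenate the second-to-last term with the last: M·RM = MRM, RM·MRM = RMMRM, …
Continuing: RMMRMMRMRMMRM · MRMRMMRMRMMRMMRMRMMRM gives term 8.

RMMRMMRMRMMRMMRMRMMRMRMMRMMRMRMMRM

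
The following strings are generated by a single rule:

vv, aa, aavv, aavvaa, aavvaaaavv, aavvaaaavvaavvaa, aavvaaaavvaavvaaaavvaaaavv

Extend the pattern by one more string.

aavvaaaavvaavvaaaavvaaaavvaavvaaaavvaavvaa

This is a Fibonacci-style word recurrence s(k) = s(k−1)·s(k−2): e.g. aa·vv = aavv.
Continuing: aavvaaaavvaavvaaaavvaaaavv · aavvaaaavvaavvaa gives term 8.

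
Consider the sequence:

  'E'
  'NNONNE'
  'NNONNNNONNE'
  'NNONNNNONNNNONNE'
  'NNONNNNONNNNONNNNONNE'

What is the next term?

The strings grow by a fixed prefix NNONN each time.
One more step from NNONNNNONNNNONNNNONNE gives the answer.

NNONNNNONNNNONNNNONNNNONNE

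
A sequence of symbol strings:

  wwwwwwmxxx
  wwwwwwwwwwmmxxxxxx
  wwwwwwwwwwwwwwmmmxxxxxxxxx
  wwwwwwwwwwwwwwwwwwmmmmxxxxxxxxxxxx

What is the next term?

Each string has the form w^{4n+2} m^{n} x^{3n} (n = 1, 2, …).
For the next term, n = 5, so the run lengths are 22, 5, 15.

wwwwwwwwwwwwwwwwwwwwwwmmmmmxxxxxxxxxxxxxxx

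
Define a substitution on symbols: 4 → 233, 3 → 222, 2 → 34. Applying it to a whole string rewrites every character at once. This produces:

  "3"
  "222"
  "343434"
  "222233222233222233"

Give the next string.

Applying the rule to each of the 18 symbols of 222233222233222233 gives the pieces 34 34 34 34 222 222 34 34 34 34 222 222 34 34 34 34 222 222, which concatenate to the answer.

343434342222223434343422222234343434222222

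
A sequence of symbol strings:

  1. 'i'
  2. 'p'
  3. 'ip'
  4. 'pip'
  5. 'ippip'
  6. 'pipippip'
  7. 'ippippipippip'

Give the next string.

pipippipippippipippip

Each term (from the third on) is the two preceding terms concatenated in order: term 3 = i·p = ip.
Continuing: pipippip · ippippipippip gives term 8.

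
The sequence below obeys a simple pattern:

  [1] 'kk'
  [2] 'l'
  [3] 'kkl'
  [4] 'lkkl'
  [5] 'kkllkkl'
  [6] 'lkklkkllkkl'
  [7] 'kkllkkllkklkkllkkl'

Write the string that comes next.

This is a Fibonacci-style word recurrence s(k) = s(k−2)·s(k−1): e.g. kk·l = kkl.
The next term joins lkklkkllkkl and kkllkkllkklkkllkkl.

lkklkkllkklkkllkkllkklkkllkkl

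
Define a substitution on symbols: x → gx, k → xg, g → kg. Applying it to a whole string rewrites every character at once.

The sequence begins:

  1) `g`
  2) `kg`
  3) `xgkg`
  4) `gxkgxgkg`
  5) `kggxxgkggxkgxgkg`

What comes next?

xgkgkggxgxkgxgkgkggxxgkggxkgxgkg

φ(kggxxgkggxkgxgkg) expands symbol-by-symbol to xg kg kg gx gx kg xg kg kg gx xg kg gx kg xg kg; joining the 16 pieces gives the next term.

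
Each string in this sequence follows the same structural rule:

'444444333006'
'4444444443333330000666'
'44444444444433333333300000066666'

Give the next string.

Each string has the form 4^{3n+3} 3^{3n} 0^{2n} 6^{2n-1} (n = 1, 2, …).
For the next term, n = 4, so the run lengths are 15, 12, 8, 7.

444444444444444333333333333000000006666666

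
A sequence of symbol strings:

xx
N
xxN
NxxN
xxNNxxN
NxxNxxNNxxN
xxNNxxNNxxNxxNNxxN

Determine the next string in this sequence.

NxxNxxNNxxNxxNNxxNNxxNxxNNxxN

From term 3 onward, concatenate the second-to-last term with the last: xx·N = xxN, N·xxN = NxxN, …
The next term joins NxxNxxNNxxN and xxNNxxNNxxNxxNNxxN.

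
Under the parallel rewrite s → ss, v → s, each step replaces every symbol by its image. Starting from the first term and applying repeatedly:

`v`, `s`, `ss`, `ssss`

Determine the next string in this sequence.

ssssssss

Expanding ssss: s→ss, s→ss, s→ss, s→ss. Concatenated: ss ss ss ss.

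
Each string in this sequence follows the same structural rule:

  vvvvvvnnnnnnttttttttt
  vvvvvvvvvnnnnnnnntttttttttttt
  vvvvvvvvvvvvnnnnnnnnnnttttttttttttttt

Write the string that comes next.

Term n consists of 3n v's, followed by 2n+2 n's, followed by 3n+3 t's, where the shown terms are n = 2, 3, 4.
For the next term, n = 5, so the run lengths are 15, 12, 18.

vvvvvvvvvvvvvvvnnnnnnnnnnnntttttttttttttttttt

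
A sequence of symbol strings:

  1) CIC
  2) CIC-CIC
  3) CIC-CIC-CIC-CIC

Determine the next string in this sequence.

s(k+1) = s(k)·-·s(k) — each term doubles the last with '-' between the halves.
So the next term is two copies of CIC-CIC-CIC-CIC with '-' between the halves.

CIC-CIC-CIC-CIC-CIC-CIC-CIC-CIC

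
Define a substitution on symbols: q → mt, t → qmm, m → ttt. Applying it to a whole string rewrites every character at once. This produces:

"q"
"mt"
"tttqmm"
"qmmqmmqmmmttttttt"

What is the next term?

Rewriting the 17 symbols of qmmqmmqmmmttttttt one by one yields mt ttt ttt mt ttt ttt mt ttt ttt ttt qmm qmm qmm qmm qmm qmm qmm; concatenated:

mtttttttmtttttttmttttttttttqmmqmmqmmqmmqmmqmmqmm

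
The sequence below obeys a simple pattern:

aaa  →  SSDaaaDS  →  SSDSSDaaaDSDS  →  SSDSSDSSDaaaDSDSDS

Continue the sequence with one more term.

Each term wraps the previous one in SSD on the left and DS on the right.
Applying this once more to SSDSSDSSDaaaDSDSDS:

SSDSSDSSDSSDaaaDSDSDSDS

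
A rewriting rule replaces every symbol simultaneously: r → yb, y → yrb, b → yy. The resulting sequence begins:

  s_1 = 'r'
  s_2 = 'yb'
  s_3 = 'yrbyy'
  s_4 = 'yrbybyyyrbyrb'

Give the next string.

Applying the rule to each of the 13 symbols of yrbybyyyrbyrb gives the pieces yrb yb yy yrb yy yrb yrb yrb yb yy yrb yb yy, which concatenate to the answer.

yrbybyyyrbyyyrbyrbyrbybyyyrbybyy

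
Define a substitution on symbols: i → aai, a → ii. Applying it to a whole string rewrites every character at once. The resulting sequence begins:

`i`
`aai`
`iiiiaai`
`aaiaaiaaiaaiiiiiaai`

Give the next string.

Rewriting the 19 symbols of aaiaaiaaiaaiiiiiaai one by one yields ii ii aai ii ii aai ii ii aai ii ii aai aai aai aai aai ii ii aai; concatenated:

iiiiaaiiiiiaaiiiiiaaiiiiiaaiaaiaaiaaiaaiiiiiaai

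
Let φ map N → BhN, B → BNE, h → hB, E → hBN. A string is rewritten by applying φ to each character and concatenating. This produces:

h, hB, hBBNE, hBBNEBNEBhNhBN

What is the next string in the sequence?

Rewriting the 14 symbols of hBBNEBNEBhNhBN one by one yields hB BNE BNE BhN hBN BNE BhN hBN BNE hB BhN hB BNE BhN; concatenated:

hBBNEBNEBhNhBNBNEBhNhBNBNEhBBhNhBBNEBhN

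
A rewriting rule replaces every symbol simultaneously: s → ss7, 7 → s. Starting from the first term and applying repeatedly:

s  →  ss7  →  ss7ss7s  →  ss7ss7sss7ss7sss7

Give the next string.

ss7ss7sss7ss7sss7ss7ss7sss7ss7sss7ss7ss7s

Replace each of the 17 characters of ss7ss7sss7ss7sss7 in place — ss7 ss7 s ss7 ss7 s ss7 ss7 ss7 s ss7 ss7 s ss7 ss7 ss7 s — and concatenate.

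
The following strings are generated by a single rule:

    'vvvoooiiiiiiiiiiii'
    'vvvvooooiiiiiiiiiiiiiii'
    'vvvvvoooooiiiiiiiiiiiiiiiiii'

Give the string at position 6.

vvvvvvvvooooooooiiiiiiiiiiiiiiiiiiiiiiiiiii

The n-th term is n v's then n o's then 3n+3 i's, where the shown terms are n = 3, 4, 5.
Setting n = 8 gives 8, 8, 27 characters in each block.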